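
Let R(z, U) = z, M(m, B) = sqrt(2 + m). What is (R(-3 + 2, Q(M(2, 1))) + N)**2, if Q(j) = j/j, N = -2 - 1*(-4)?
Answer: 1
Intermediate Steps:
N = 2 (N = -2 + 4 = 2)
Q(j) = 1
(R(-3 + 2, Q(M(2, 1))) + N)**2 = ((-3 + 2) + 2)**2 = (-1 + 2)**2 = 1**2 = 1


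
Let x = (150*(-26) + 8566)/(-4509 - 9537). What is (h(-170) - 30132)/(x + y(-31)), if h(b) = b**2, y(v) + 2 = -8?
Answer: 8652336/72563 ≈ 119.24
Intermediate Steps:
y(v) = -10 (y(v) = -2 - 8 = -10)
x = -2333/7023 (x = (-3900 + 8566)/(-14046) = 4666*(-1/14046) = -2333/7023 ≈ -0.33219)
(h(-170) - 30132)/(x + y(-31)) = ((-170)**2 - 30132)/(-2333/7023 - 10) = (28900 - 30132)/(-72563/7023) = -1232*(-7023/72563) = 8652336/72563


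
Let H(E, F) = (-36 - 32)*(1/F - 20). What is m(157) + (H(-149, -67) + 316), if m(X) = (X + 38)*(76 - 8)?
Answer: 1000780/67 ≈ 14937.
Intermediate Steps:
H(E, F) = 1360 - 68/F (H(E, F) = -68*(-20 + 1/F) = 1360 - 68/F)
m(X) = 2584 + 68*X (m(X) = (38 + X)*68 = 2584 + 68*X)
m(157) + (H(-149, -67) + 316) = (2584 + 68*157) + ((1360 - 68/(-67)) + 316) = (2584 + 10676) + ((1360 - 68*(-1/67)) + 316) = 13260 + ((1360 + 68/67) + 316) = 13260 + (91188/67 + 316) = 13260 + 112360/67 = 1000780/67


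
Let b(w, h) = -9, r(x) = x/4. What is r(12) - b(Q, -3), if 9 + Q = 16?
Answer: 12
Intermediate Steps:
r(x) = x/4 (r(x) = x*(¼) = x/4)
Q = 7 (Q = -9 + 16 = 7)
r(12) - b(Q, -3) = (¼)*12 - 1*(-9) = 3 + 9 = 12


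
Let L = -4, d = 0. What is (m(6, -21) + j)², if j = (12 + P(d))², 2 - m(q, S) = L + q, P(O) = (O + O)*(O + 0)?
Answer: 20736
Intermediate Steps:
P(O) = 2*O² (P(O) = (2*O)*O = 2*O²)
m(q, S) = 6 - q (m(q, S) = 2 - (-4 + q) = 2 + (4 - q) = 6 - q)
j = 144 (j = (12 + 2*0²)² = (12 + 2*0)² = (12 + 0)² = 12² = 144)
(m(6, -21) + j)² = ((6 - 1*6) + 144)² = ((6 - 6) + 144)² = (0 + 144)² = 144² = 20736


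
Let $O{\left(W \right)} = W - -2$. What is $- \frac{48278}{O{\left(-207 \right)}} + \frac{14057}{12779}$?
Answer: $\frac{619826247}{2619695} \approx 236.6$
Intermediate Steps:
$O{\left(W \right)} = 2 + W$ ($O{\left(W \right)} = W + 2 = 2 + W$)
$- \frac{48278}{O{\left(-207 \right)}} + \frac{14057}{12779} = - \frac{48278}{2 - 207} + \frac{14057}{12779} = - \frac{48278}{-205} + 14057 \cdot \frac{1}{12779} = \left(-48278\right) \left(- \frac{1}{205}\right) + \frac{14057}{12779} = \frac{48278}{205} + \frac{14057}{12779} = \frac{619826247}{2619695}$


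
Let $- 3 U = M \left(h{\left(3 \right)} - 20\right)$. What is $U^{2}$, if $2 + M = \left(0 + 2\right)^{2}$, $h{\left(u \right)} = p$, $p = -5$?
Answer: $\frac{2500}{9} \approx 277.78$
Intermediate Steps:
$h{\left(u \right)} = -5$
$M = 2$ ($M = -2 + \left(0 + 2\right)^{2} = -2 + 2^{2} = -2 + 4 = 2$)
$U = \frac{50}{3}$ ($U = - \frac{2 \left(-5 - 20\right)}{3} = - \frac{2 \left(-25\right)}{3} = \left(- \frac{1}{3}\right) \left(-50\right) = \frac{50}{3} \approx 16.667$)
$U^{2} = \left(\frac{50}{3}\right)^{2} = \frac{2500}{9}$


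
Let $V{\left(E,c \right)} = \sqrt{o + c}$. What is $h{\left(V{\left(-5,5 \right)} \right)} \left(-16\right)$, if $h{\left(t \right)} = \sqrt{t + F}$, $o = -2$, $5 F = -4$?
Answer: $- \frac{16 \sqrt{-20 + 25 \sqrt{3}}}{5} \approx -15.447$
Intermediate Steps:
$F = - \frac{4}{5}$ ($F = \frac{1}{5} \left(-4\right) = - \frac{4}{5} \approx -0.8$)
$V{\left(E,c \right)} = \sqrt{-2 + c}$
$h{\left(t \right)} = \sqrt{- \frac{4}{5} + t}$ ($h{\left(t \right)} = \sqrt{t - \frac{4}{5}} = \sqrt{- \frac{4}{5} + t}$)
$h{\left(V{\left(-5,5 \right)} \right)} \left(-16\right) = \frac{\sqrt{-20 + 25 \sqrt{-2 + 5}}}{5} \left(-16\right) = \frac{\sqrt{-20 + 25 \sqrt{3}}}{5} \left(-16\right) = - \frac{16 \sqrt{-20 + 25 \sqrt{3}}}{5}$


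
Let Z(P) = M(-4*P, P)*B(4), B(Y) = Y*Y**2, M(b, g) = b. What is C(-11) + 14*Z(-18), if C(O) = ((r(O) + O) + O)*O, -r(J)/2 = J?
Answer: 64512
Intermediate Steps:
r(J) = -2*J
C(O) = 0 (C(O) = ((-2*O + O) + O)*O = (-O + O)*O = 0*O = 0)
B(Y) = Y**3
Z(P) = -256*P (Z(P) = -4*P*4**3 = -4*P*64 = -256*P)
C(-11) + 14*Z(-18) = 0 + 14*(-256*(-18)) = 0 + 14*4608 = 0 + 64512 = 64512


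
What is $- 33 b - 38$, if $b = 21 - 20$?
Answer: $-71$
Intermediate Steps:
$b = 1$
$- 33 b - 38 = \left(-33\right) 1 - 38 = -33 - 38 = -71$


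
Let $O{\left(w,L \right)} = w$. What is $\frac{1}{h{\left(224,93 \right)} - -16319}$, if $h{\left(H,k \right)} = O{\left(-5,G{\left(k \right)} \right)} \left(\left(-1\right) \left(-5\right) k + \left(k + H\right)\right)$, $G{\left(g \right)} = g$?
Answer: $\frac{1}{12409} \approx 8.0587 \cdot 10^{-5}$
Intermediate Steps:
$h{\left(H,k \right)} = - 30 k - 5 H$ ($h{\left(H,k \right)} = - 5 \left(\left(-1\right) \left(-5\right) k + \left(k + H\right)\right) = - 5 \left(5 k + \left(H + k\right)\right) = - 5 \left(H + 6 k\right) = - 30 k - 5 H$)
$\frac{1}{h{\left(224,93 \right)} - -16319} = \frac{1}{\left(\left(-30\right) 93 - 1120\right) - -16319} = \frac{1}{\left(-2790 - 1120\right) + \left(-9 + 16328\right)} = \frac{1}{-3910 + 16319} = \frac{1}{12409}$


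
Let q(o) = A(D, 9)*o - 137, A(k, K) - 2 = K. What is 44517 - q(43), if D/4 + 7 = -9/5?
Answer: 44181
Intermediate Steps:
D = -176/5 (D = -28 + 4*(-9/5) = -28 - 36/5 = -176/5 ≈ -35.200)
A(k, K) = 2 + K
q(o) = -137 + 11*o (q(o) = (2 + 9)*o - 137 = 11*o - 137 = -137 + 11*o)
44517 - q(43) = 44517 - (-137 + 11*43) = 44517 - (-137 + 473) = 44517 - 1*336 = 44517 - 336 = 44181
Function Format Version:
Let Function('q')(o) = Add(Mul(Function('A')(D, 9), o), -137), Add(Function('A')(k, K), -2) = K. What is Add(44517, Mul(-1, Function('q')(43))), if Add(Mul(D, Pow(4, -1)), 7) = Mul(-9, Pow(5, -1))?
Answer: 44181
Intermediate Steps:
D = Rational(-176, 5) (D = Add(-28, Mul(4, Mul(-9, Pow(5, -1)))) = Add(-28, Mul(4, Mul(-9, Rational(1, 5)))) = Add(-28, Mul(4, Rational(-9, 5))) = Add(-28, Rational(-36, 5)) = Rational(-176, 5) ≈ -35.200)
Function('A')(k, K) = Add(2, K)
Function('q')(o) = Add(-137, Mul(11, o)) (Function('q')(o) = Add(Mul(Add(2, 9), o), -137) = Add(Mul(11, o), -137) = Add(-137, Mul(11, o)))
Add(44517, Mul(-1, Function('q')(43))) = Add(44517, Mul(-1, Add(-137, Mul(11, 43)))) = Add(44517, Mul(-1, Add(-137, 473))) = Add(44517, Mul(-1, 336)) = Add(44517, -336) = 44181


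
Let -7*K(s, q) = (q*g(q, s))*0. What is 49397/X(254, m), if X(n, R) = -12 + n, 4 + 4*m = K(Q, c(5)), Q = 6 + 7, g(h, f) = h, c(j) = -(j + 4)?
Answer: 49397/242 ≈ 204.12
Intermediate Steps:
c(j) = -4 - j (c(j) = -(4 + j) = -4 - j)
Q = 13
K(s, q) = 0 (K(s, q) = -q*q*0/7 = -q²*0/7 = -⅐*0 = 0)
m = -1 (m = -1 + (¼)*0 = -1 + 0 = -1)
49397/X(254, m) = 49397/(-12 + 254) = 49397/242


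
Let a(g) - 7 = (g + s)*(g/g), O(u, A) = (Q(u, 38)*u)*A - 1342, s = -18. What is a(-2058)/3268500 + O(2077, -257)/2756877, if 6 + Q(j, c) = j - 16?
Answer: -398371855262557/1001205830500 ≈ -397.89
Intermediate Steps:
Q(j, c) = -22 + j (Q(j, c) = -6 + (j - 16) = -6 + (-16 + j) = -22 + j)
O(u, A) = -1342 + A*u*(-22 + u) (O(u, A) = ((-22 + u)*u)*A - 1342 = (u*(-22 + u))*A - 1342 = A*u*(-22 + u) - 1342 = -1342 + A*u*(-22 + u))
a(g) = -11 + g (a(g) = 7 + (g - 18)*(g/g) = 7 + (-18 + g)*1 = 7 + (-18 + g) = -11 + g)
a(-2058)/3268500 + O(2077, -257)/2756877 = (-11 - 2058)/3268500 + (-1342 - 257*2077*(-22 + 2077))/2756877 = -2069*1/3268500 + (-1342 - 257*2077*2055)*(1/2756877) = -2069/3268500 + (-1342 - 1096936395)*(1/2756877) = -2069/3268500 - 1096937737*1/2756877 = -2069/3268500 - 1096937737/2756877 = -398371855262557/1001205830500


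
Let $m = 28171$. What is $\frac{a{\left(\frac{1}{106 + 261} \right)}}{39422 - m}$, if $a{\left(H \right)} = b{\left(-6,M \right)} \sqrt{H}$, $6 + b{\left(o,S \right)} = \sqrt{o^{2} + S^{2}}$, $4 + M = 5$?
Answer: $\frac{\sqrt{367} \left(-6 + \sqrt{37}\right)}{4129117} \approx 3.8398 \cdot 10^{-7}$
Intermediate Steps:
$M = 1$ ($M = -4 + 5 = 1$)
$b{\left(o,S \right)} = -6 + \sqrt{S^{2} + o^{2}}$ ($b{\left(o,S \right)} = -6 + \sqrt{o^{2} + S^{2}} = -6 + \sqrt{S^{2} + o^{2}}$)
$a{\left(H \right)} = \sqrt{H} \left(-6 + \sqrt{37}\right)$ ($a{\left(H \right)} = \left(-6 + \sqrt{1^{2} + \left(-6\right)^{2}}\right) \sqrt{H} = \left(-6 + \sqrt{1 + 36}\right) \sqrt{H} = \left(-6 + \sqrt{37}\right) \sqrt{H} = \sqrt{H} \left(-6 + \sqrt{37}\right)$)
$\frac{a{\left(\frac{1}{106 + 261} \right)}}{39422 - m} = \frac{\sqrt{\frac{1}{106 + 261}} \left(-6 + \sqrt{37}\right)}{39422 - 28171} = \frac{\sqrt{\frac{1}{367}} \left(-6 + \sqrt{37}\right)}{39422 - 28171} = \frac{\sqrt{\frac{1}{367}} \left(-6 + \sqrt{37}\right)}{11251} = \frac{\sqrt{367}}{367} \left(-6 + \sqrt{37}\right) \frac{1}{11251} = \frac{\sqrt{367} \left(-6 + \sqrt{37}\right)}{367} \cdot \frac{1}{11251} = \frac{\sqrt{367} \left(-6 + \sqrt{37}\right)}{4129117}$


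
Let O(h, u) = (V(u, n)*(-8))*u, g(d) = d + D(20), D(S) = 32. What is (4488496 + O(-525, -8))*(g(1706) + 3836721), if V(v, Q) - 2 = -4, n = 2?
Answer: 17228416544912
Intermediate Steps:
V(v, Q) = -2 (V(v, Q) = 2 - 4 = -2)
g(d) = 32 + d (g(d) = d + 32 = 32 + d)
O(h, u) = 16*u (O(h, u) = (-2*(-8))*u = 16*u)
(4488496 + O(-525, -8))*(g(1706) + 3836721) = (4488496 + 16*(-8))*((32 + 1706) + 3836721) = (4488496 - 128)*(1738 + 3836721) = 4488368*3838459 = 17228416544912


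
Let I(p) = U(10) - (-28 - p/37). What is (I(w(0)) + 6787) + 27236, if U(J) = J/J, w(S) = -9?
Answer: 1259915/37 ≈ 34052.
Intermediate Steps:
U(J) = 1
I(p) = 29 + p/37 (I(p) = 1 - (-28 - p/37) = 1 + (28 + p/37) = 29 + p/37)
(I(w(0)) + 6787) + 27236 = ((29 + (1/37)*(-9)) + 6787) + 27236 = ((29 - 9/37) + 6787) + 27236 = (1064/37 + 6787) + 27236 = 252183/37 + 27236 = 1259915/37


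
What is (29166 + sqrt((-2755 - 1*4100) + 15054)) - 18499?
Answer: 10667 + 3*sqrt(911) ≈ 10758.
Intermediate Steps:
(29166 + sqrt((-2755 - 1*4100) + 15054)) - 18499 = (29166 + sqrt((-2755 - 4100) + 15054)) - 18499 = (29166 + sqrt(-6855 + 15054)) - 18499 = (29166 + sqrt(8199)) - 18499 = (29166 + 3*sqrt(911)) - 18499 = 10667 + 3*sqrt(911)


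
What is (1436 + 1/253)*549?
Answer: 199456641/253 ≈ 7.8837e+5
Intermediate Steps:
(1436 + 1/253)*549 = (363309/253)*549 = 199456641/253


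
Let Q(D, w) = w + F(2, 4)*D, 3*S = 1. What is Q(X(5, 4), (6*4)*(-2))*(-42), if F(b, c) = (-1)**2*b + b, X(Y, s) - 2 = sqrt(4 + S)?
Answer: 1680 - 56*sqrt(39) ≈ 1330.3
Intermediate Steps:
S = 1/3 (S = (1/3)*1 = 1/3 ≈ 0.33333)
X(Y, s) = 2 + sqrt(39)/3 (X(Y, s) = 2 + sqrt(4 + 1/3) = 2 + sqrt(13/3) = 2 + sqrt(39)/3)
F(b, c) = 2*b (F(b, c) = 1*b + b = b + b = 2*b)
Q(D, w) = w + 4*D (Q(D, w) = w + (2*2)*D = w + 4*D)
Q(X(5, 4), (6*4)*(-2))*(-42) = ((6*4)*(-2) + 4*(2 + sqrt(39)/3))*(-42) = (24*(-2) + (8 + 4*sqrt(39)/3))*(-42) = (-48 + (8 + 4*sqrt(39)/3))*(-42) = (-40 + 4*sqrt(39)/3)*(-42) = 1680 - 56*sqrt(39)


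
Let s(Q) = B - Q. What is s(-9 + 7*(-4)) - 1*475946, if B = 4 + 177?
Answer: -475728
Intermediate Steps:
B = 181
s(Q) = 181 - Q
s(-9 + 7*(-4)) - 1*475946 = (181 - (-9 + 7*(-4))) - 1*475946 = (181 - (-9 - 28)) - 475946 = (181 - 1*(-37)) - 475946 = (181 + 37) - 475946 = 218 - 475946 = -475728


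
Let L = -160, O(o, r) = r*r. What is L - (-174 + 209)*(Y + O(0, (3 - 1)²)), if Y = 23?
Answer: -1525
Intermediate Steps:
O(o, r) = r²
L - (-174 + 209)*(Y + O(0, (3 - 1)²)) = -160 - (-174 + 209)*(23 + ((3 - 1)²)²) = -160 - 35*(23 + (2²)²) = -160 - 35*(23 + 4²) = -160 - 35*(23 + 16) = -160 - 35*39 = -160 - 1*1365 = -160 - 1365 = -1525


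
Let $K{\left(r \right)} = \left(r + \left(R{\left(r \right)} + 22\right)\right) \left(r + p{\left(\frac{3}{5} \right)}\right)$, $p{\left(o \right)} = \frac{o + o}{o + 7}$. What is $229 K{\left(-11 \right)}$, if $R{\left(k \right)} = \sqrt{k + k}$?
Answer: $- \frac{518914}{19} - \frac{47174 i \sqrt{22}}{19} \approx -27311.0 - 11646.0 i$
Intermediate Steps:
$p{\left(o \right)} = \frac{2 o}{7 + o}$
$R{\left(k \right)} = \sqrt{2} \sqrt{k}$ ($R{\left(k \right)} = \sqrt{2 k} = \sqrt{2} \sqrt{k}$)
$K{\left(r \right)} = \left(\frac{3}{19} + r\right) \left(22 + r + \sqrt{2} \sqrt{r}\right)$ ($K{\left(r \right)} = \left(r + \left(\sqrt{2} \sqrt{r} + 22\right)\right) \left(r + \frac{2 \cdot \frac{3}{5}}{7 + \frac{3}{5}}\right) = \left(r + \left(22 + \sqrt{2} \sqrt{r}\right)\right) \left(r + \frac{2 \cdot 3 \cdot \frac{1}{5}}{7 + 3 \cdot \frac{1}{5}}\right) = \left(22 + r + \sqrt{2} \sqrt{r}\right) \left(r + 2 \cdot \frac{3}{5} \frac{1}{7 + \frac{3}{5}}\right) = \left(22 + r + \sqrt{2} \sqrt{r}\right) \left(r + 2 \cdot \frac{3}{5} \frac{1}{\frac{38}{5}}\right) = \left(22 + r + \sqrt{2} \sqrt{r}\right) \left(r + 2 \cdot \frac{3}{5} \cdot \frac{5}{38}\right) = \left(22 + r + \sqrt{2} \sqrt{r}\right) \left(r + \frac{3}{19}\right) = \left(22 + r + \sqrt{2} \sqrt{r}\right) \left(\frac{3}{19} + r\right) = \left(\frac{3}{19} + r\right) \left(22 + r + \sqrt{2} \sqrt{r}\right)$)
$229 K{\left(-11 \right)} = 229 \left(\frac{66}{19} + \left(-11\right)^{2} + \frac{421}{19} \left(-11\right) + \sqrt{2} \left(-11\right)^{\frac{3}{2}} + \frac{3 \sqrt{2} \sqrt{-11}}{19}\right) = 229 \left(\frac{66}{19} + 121 - \frac{4631}{19} + \sqrt{2} \left(- 11 i \sqrt{11}\right) + \frac{3 \sqrt{2} i \sqrt{11}}{19}\right) = 229 \left(\frac{66}{19} + 121 - \frac{4631}{19} - 11 i \sqrt{22} + \frac{3 i \sqrt{22}}{19}\right) = 229 \left(- \frac{2266}{19} - \frac{206 i \sqrt{22}}{19}\right) = - \frac{518914}{19} - \frac{47174 i \sqrt{22}}{19}$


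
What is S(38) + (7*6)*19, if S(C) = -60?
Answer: 738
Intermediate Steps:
S(38) + (7*6)*19 = -60 + (7*6)*19 = -60 + 42*19 = -60 + 798 = 738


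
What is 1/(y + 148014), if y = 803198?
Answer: 1/951212 ≈ 1.0513e-6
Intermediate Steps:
1/(y + 148014) = 1/(803198 + 148014) = 1/951212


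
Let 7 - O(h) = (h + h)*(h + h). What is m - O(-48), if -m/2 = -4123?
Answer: 17455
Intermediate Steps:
m = 8246 (m = -2*(-4123) = 8246)
O(h) = 7 - 4*h² (O(h) = 7 - (h + h)*(h + h) = 7 - 2*h*2*h = 7 - 4*h²)
m - O(-48) = 8246 - (7 - 4*(-48)²) = 8246 - (7 - 4*2304) = 8246 - (7 - 9216) = 8246 - 1*(-9209) = 8246 + 9209 = 17455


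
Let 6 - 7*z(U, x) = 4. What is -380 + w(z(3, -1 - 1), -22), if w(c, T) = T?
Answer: -402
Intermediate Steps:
z(U, x) = 2/7 (z(U, x) = 6/7 - ⅐*4 = 6/7 - 4/7 = 2/7)
-380 + w(z(3, -1 - 1), -22) = -380 - 22 = -402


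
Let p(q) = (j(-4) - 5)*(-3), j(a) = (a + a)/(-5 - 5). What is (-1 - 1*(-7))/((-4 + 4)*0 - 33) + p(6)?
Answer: 683/55 ≈ 12.418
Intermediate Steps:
j(a) = -a/5 (j(a) = (2*a)/(-10) = (2*a)*(-1/10) = -a/5)
p(q) = 63/5 (p(q) = (-1/5*(-4) - 5)*(-3) = (4/5 - 5)*(-3) = -21/5*(-3) = 63/5)
(-1 - 1*(-7))/((-4 + 4)*0 - 33) + p(6) = (-1 - 1*(-7))/((-4 + 4)*0 - 33) + 63/5 = (-1 + 7)/(0*0 - 33) + 63/5 = 6/(0 - 33) + 63/5 = 6/(-33) + 63/5 = -1/33*6 + 63/5 = -2/11 + 63/5 = 683/55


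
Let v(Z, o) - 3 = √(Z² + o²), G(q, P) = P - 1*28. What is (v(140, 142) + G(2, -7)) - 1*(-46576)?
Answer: 46544 + 2*√9941 ≈ 46743.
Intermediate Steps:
G(q, P) = -28 + P (G(q, P) = P - 28 = -28 + P)
v(Z, o) = 3 + √(Z² + o²)
(v(140, 142) + G(2, -7)) - 1*(-46576) = ((3 + √(140² + 142²)) + (-28 - 7)) - 1*(-46576) = ((3 + √(19600 + 20164)) - 35) + 46576 = ((3 + √39764) - 35) + 46576 = ((3 + 2*√9941) - 35) + 46576 = (-32 + 2*√9941) + 46576 = 46544 + 2*√9941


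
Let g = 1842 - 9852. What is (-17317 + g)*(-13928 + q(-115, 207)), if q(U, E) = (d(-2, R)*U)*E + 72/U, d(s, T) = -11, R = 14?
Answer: -722111596291/115 ≈ -6.2792e+9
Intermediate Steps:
g = -8010
q(U, E) = 72/U - 11*E*U (q(U, E) = (-11*U)*E + 72/U = -11*E*U + 72/U = 72/U - 11*E*U)
(-17317 + g)*(-13928 + q(-115, 207)) = (-17317 - 8010)*(-13928 + (72/(-115) - 11*207*(-115))) = -25327*(-13928 + (72*(-1/115) + 261855)) = -25327*(-13928 + (-72/115 + 261855)) = -25327*(-13928 + 30113253/115) = -25327*28511533/115 = -722111596291/115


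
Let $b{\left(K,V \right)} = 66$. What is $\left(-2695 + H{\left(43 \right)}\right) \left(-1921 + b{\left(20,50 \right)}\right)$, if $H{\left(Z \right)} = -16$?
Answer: $5028905$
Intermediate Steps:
$\left(-2695 + H{\left(43 \right)}\right) \left(-1921 + b{\left(20,50 \right)}\right) = \left(-2695 - 16\right) \left(-1921 + 66\right) = \left(-2711\right) \left(-1855\right) = 5028905$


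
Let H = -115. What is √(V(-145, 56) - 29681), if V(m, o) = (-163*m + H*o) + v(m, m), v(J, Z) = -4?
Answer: I*√12490 ≈ 111.76*I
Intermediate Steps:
V(m, o) = -4 - 163*m - 115*o (V(m, o) = (-163*m - 115*o) - 4 = -4 - 163*m - 115*o)
√(V(-145, 56) - 29681) = √((-4 - 163*(-145) - 115*56) - 29681) = √((-4 + 23635 - 6440) - 29681) = √(17191 - 29681) = √(-12490) = I*√12490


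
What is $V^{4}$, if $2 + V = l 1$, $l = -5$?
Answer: $2401$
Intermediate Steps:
$V = -7$ ($V = -2 - 5 = -7$)
$V^{4} = \left(-7\right)^{4} = 2401$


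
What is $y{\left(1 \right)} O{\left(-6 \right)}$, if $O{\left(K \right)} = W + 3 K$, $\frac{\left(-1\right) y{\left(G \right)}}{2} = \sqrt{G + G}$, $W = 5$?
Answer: $26 \sqrt{2} \approx 36.77$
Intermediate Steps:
$y{\left(G \right)} = - 2 \sqrt{2} \sqrt{G}$ ($y{\left(G \right)} = - 2 \sqrt{G + G} = - 2 \sqrt{2 G} = - 2 \sqrt{2} \sqrt{G}$)
$O{\left(K \right)} = 5 + 3 K$
$y{\left(1 \right)} O{\left(-6 \right)} = - 2 \sqrt{2} \sqrt{1} \left(5 + 3 \left(-6\right)\right) = \left(-2\right) \sqrt{2} \cdot 1 \left(5 - 18\right) = - 2 \sqrt{2} \left(-13\right) = 26 \sqrt{2}$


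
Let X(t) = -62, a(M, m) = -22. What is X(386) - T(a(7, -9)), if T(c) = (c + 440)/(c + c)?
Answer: -105/2 ≈ -52.500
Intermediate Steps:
T(c) = (440 + c)/(2*c) (T(c) = (440 + c)/((2*c)) = (440 + c)*(1/(2*c)) = (440 + c)/(2*c))
X(386) - T(a(7, -9)) = -62 - (440 - 22)/(2*(-22)) = -62 - (-1)*418/(2*22) = -62 - 1*(-19/2) = -62 + 19/2 = -105/2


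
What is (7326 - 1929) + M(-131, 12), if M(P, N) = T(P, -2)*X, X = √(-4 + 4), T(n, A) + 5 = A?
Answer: 5397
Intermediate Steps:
T(n, A) = -5 + A
X = 0 (X = √0 = 0)
M(P, N) = 0 (M(P, N) = (-5 - 2)*0 = -7*0 = 0)
(7326 - 1929) + M(-131, 12) = (7326 - 1929) + 0 = 5397 + 0 = 5397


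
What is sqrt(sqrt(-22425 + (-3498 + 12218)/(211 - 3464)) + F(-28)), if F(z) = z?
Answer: sqrt(-296296252 + 3253*I*sqrt(237329917985))/3253 ≈ 7.8852 + 9.4962*I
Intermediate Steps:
sqrt(sqrt(-22425 + (-3498 + 12218)/(211 - 3464)) + F(-28)) = sqrt(sqrt(-22425 + (-3498 + 12218)/(211 - 3464)) - 28) = sqrt(sqrt(-22425 + 8720/(-3253)) - 28) = sqrt(sqrt(-22425 + 8720*(-1/3253)) - 28) = sqrt(sqrt(-22425 - 8720/3253) - 28) = sqrt(sqrt(-72957245/3253) - 28) = sqrt(I*sqrt(237329917985)/3253 - 28) = sqrt(-28 + I*sqrt(237329917985)/3253)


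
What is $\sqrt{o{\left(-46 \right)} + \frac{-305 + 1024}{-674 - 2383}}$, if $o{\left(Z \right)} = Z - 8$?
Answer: $\frac{i \sqrt{506841429}}{3057} \approx 7.3645 i$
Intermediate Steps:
$o{\left(Z \right)} = -8 + Z$
$\sqrt{o{\left(-46 \right)} + \frac{-305 + 1024}{-674 - 2383}} = \sqrt{\left(-8 - 46\right) + \frac{-305 + 1024}{-674 - 2383}} = \sqrt{-54 + \frac{719}{-3057}} = \sqrt{-54 + 719 \left(- \frac{1}{3057}\right)} = \sqrt{-54 - \frac{719}{3057}} = \sqrt{- \frac{165797}{3057}} = \frac{i \sqrt{506841429}}{3057}$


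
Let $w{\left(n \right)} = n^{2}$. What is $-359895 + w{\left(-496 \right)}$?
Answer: $-113879$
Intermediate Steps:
$-359895 + w{\left(-496 \right)} = -359895 + \left(-496\right)^{2} = -359895 + 246016 = -113879$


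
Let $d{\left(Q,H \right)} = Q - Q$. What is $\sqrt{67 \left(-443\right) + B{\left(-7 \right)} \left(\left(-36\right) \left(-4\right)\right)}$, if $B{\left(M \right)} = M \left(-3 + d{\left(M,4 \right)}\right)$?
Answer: $i \sqrt{26657} \approx 163.27 i$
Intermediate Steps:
$d{\left(Q,H \right)} = 0$
$B{\left(M \right)} = - 3 M$ ($B{\left(M \right)} = M \left(-3 + 0\right) = M \left(-3\right) = - 3 M$)
$\sqrt{67 \left(-443\right) + B{\left(-7 \right)} \left(\left(-36\right) \left(-4\right)\right)} = \sqrt{67 \left(-443\right) + \left(-3\right) \left(-7\right) \left(\left(-36\right) \left(-4\right)\right)} = \sqrt{-29681 + 21 \cdot 144} = \sqrt{-29681 + 3024} = \sqrt{-26657} = i \sqrt{26657}$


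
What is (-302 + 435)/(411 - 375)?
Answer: 133/36 ≈ 3.6944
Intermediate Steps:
(-302 + 435)/(411 - 375) = 133/36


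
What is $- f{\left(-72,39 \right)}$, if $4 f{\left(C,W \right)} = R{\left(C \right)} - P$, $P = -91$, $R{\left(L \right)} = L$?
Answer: $- \frac{19}{4} \approx -4.75$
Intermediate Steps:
$f{\left(C,W \right)} = \frac{91}{4} + \frac{C}{4}$ ($f{\left(C,W \right)} = \frac{C - -91}{4} = \frac{C + 91}{4} = \frac{91 + C}{4} = \frac{91}{4} + \frac{C}{4}$)
$- f{\left(-72,39 \right)} = - (\frac{91}{4} + \frac{1}{4} \left(-72\right)) = - (\frac{91}{4} - 18) = \left(-1\right) \frac{19}{4} = - \frac{19}{4}$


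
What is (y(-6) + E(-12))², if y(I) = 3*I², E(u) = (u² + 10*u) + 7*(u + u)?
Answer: 1296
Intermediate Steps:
E(u) = u² + 24*u (E(u) = (u² + 10*u) + 7*(2*u) = (u² + 10*u) + 14*u = u² + 24*u)
(y(-6) + E(-12))² = (3*(-6)² - 12*(24 - 12))² = (3*36 - 12*12)² = (108 - 144)² = (-36)² = 1296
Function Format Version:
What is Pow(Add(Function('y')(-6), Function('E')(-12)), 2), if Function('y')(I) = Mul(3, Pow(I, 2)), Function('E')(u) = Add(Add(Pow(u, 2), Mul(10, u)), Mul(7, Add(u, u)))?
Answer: 1296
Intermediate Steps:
Function('E')(u) = Add(Pow(u, 2), Mul(24, u)) (Function('E')(u) = Add(Add(Pow(u, 2), Mul(10, u)), Mul(7, Mul(2, u))) = Add(Add(Pow(u, 2), Mul(10, u)), Mul(14, u)) = Add(Pow(u, 2), Mul(24, u)))
Pow(Add(Function('y')(-6), Function('E')(-12)), 2) = Pow(Add(Mul(3, Pow(-6, 2)), Mul(-12, Add(24, -12))), 2) = Pow(Add(Mul(3, 36), Mul(-12, 12)), 2) = Pow(Add(108, -144), 2) = Pow(-36, 2) = 1296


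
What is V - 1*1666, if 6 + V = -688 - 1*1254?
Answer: -3614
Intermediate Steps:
V = -1948 (V = -6 + (-688 - 1*1254) = -6 + (-688 - 1254) = -6 - 1942 = -1948)
V - 1*1666 = -1948 - 1*1666 = -1948 - 1666 = -3614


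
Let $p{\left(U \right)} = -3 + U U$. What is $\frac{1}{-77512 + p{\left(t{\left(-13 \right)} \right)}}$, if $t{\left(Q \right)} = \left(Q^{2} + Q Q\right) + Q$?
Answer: $\frac{1}{28110} \approx 3.5575 \cdot 10^{-5}$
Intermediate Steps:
$t{\left(Q \right)} = Q + 2 Q^{2}$ ($t{\left(Q \right)} = \left(Q^{2} + Q^{2}\right) + Q = 2 Q^{2} + Q = Q + 2 Q^{2}$)
$p{\left(U \right)} = -3 + U^{2}$
$\frac{1}{-77512 + p{\left(t{\left(-13 \right)} \right)}} = \frac{1}{-77512 - \left(3 - \left(- 13 \left(1 + 2 \left(-13\right)\right)\right)^{2}\right)} = \frac{1}{-77512 - \left(3 - \left(- 13 \left(1 - 26\right)\right)^{2}\right)} = \frac{1}{-77512 - \left(3 - \left(\left(-13\right) \left(-25\right)\right)^{2}\right)} = \frac{1}{-77512 - \left(3 - 325^{2}\right)} = \frac{1}{-77512 + \left(-3 + 105625\right)} = \frac{1}{-77512 + 105622} = \frac{1}{28110}$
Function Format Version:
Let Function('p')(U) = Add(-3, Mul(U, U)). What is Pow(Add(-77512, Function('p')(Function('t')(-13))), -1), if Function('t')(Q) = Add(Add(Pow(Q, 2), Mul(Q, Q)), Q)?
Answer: Rational(1, 28110) ≈ 3.5575e-5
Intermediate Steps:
Function('t')(Q) = Add(Q, Mul(2, Pow(Q, 2))) (Function('t')(Q) = Add(Add(Pow(Q, 2), Pow(Q, 2)), Q) = Add(Mul(2, Pow(Q, 2)), Q) = Add(Q, Mul(2, Pow(Q, 2))))
Function('p')(U) = Add(-3, Pow(U, 2))
Pow(Add(-77512, Function('p')(Function('t')(-13))), -1) = Pow(Add(-77512, Add(-3, Pow(Mul(-13, Add(1, Mul(2, -13))), 2))), -1) = Pow(Add(-77512, Add(-3, Pow(Mul(-13, Add(1, -26)), 2))), -1) = Pow(Add(-77512, Add(-3, Pow(Mul(-13, -25), 2))), -1) = Pow(Add(-77512, Add(-3, Pow(325, 2))), -1) = Pow(Add(-77512, Add(-3, 105625)), -1) = Pow(Add(-77512, 105622), -1) = Pow(28110, -1) = Rational(1, 28110)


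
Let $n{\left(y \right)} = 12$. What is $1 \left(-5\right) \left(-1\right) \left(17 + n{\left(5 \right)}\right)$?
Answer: $145$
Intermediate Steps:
$1 \left(-5\right) \left(-1\right) \left(17 + n{\left(5 \right)}\right) = 1 \left(-5\right) \left(-1\right) \left(17 + 12\right) = \left(-5\right) \left(-1\right) 29 = 5 \cdot 29 = 145$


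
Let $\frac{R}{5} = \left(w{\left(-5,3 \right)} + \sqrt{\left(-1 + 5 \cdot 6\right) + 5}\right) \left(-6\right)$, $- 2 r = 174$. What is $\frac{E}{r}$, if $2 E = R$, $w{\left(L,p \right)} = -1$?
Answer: $- \frac{5}{29} + \frac{5 \sqrt{34}}{29} \approx 0.83292$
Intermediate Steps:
$r = -87$ ($r = \left(- \frac{1}{2}\right) 174 = -87$)
$R = 30 - 30 \sqrt{34}$ ($R = 5 \left(-1 + \sqrt{\left(-1 + 5 \cdot 6\right) + 5}\right) \left(-6\right) = 5 \left(-1 + \sqrt{\left(-1 + 30\right) + 5}\right) \left(-6\right) = 5 \left(-1 + \sqrt{29 + 5}\right) \left(-6\right) = 5 \left(-1 + \sqrt{34}\right) \left(-6\right) = 5 \left(6 - 6 \sqrt{34}\right) = 30 - 30 \sqrt{34} \approx -144.93$)
$E = 15 - 15 \sqrt{34}$ ($E = \frac{30 - 30 \sqrt{34}}{2} = 15 - 15 \sqrt{34} \approx -72.464$)
$\frac{E}{r} = \frac{15 - 15 \sqrt{34}}{-87} = \left(15 - 15 \sqrt{34}\right) \left(- \frac{1}{87}\right) = - \frac{5}{29} + \frac{5 \sqrt{34}}{29}$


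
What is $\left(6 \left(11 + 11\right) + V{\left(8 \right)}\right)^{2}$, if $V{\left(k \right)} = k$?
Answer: $19600$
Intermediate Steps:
$\left(6 \left(11 + 11\right) + V{\left(8 \right)}\right)^{2} = \left(6 \left(11 + 11\right) + 8\right)^{2} = \left(6 \cdot 22 + 8\right)^{2} = \left(132 + 8\right)^{2} = 140^{2} = 19600$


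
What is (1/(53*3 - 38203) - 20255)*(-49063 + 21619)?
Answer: 5286957757281/9511 ≈ 5.5588e+8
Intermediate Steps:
(1/(53*3 - 38203) - 20255)*(-49063 + 21619) = (1/(159 - 38203) - 20255)*(-27444) = (1/(-38044) - 20255)*(-27444) = (-1/38044 - 20255)*(-27444) = -770581221/38044*(-27444) = 5286957757281/9511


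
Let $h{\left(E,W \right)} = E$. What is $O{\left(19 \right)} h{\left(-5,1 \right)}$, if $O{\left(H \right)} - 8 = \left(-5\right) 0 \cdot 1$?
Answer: $-40$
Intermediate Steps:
$O{\left(H \right)} = 8$ ($O{\left(H \right)} = 8 + \left(-5\right) 0 \cdot 1 = 8 + 0 \cdot 1 = 8 + 0 = 8$)
$O{\left(19 \right)} h{\left(-5,1 \right)} = 8 \left(-5\right) = -40$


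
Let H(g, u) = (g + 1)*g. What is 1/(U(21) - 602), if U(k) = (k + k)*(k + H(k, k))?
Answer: 1/19684 ≈ 5.0803e-5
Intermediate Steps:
H(g, u) = g*(1 + g) (H(g, u) = (1 + g)*g = g*(1 + g))
U(k) = 2*k*(k + k*(1 + k)) (U(k) = (k + k)*(k + k*(1 + k)) = (2*k)*(k + k*(1 + k)) = 2*k*(k + k*(1 + k)))
1/(U(21) - 602) = 1/(2*21²*(2 + 21) - 602) = 1/(2*441*23 - 602) = 1/(20286 - 602) = 1/19684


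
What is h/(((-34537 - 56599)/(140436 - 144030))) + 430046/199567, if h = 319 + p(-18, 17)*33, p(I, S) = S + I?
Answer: 61081099621/4546934528 ≈ 13.433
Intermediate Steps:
p(I, S) = I + S
h = 286 (h = 319 + (-18 + 17)*33 = 319 - 1*33 = 319 - 33 = 286)
h/(((-34537 - 56599)/(140436 - 144030))) + 430046/199567 = 286/(((-34537 - 56599)/(140436 - 144030))) + 430046/199567 = 286/((-91136/(-3594))) + 430046*(1/199567) = 286/((-91136*(-1/3594))) + 430046/199567 = 286/(45568/1797) + 430046/199567 = 286*(1797/45568) + 430046/199567 = 256971/22784 + 430046/199567 = 61081099621/4546934528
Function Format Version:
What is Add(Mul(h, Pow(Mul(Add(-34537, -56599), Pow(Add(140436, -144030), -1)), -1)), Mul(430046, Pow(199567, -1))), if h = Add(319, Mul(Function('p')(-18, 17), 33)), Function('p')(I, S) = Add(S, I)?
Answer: Rational(61081099621, 4546934528) ≈ 13.433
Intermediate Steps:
Function('p')(I, S) = Add(I, S)
h = 286 (h = Add(319, Mul(Add(-18, 17), 33)) = Add(319, Mul(-1, 33)) = Add(319, -33) = 286)
Add(Mul(h, Pow(Mul(Add(-34537, -56599), Pow(Add(140436, -144030), -1)), -1)), Mul(430046, Pow(199567, -1))) = Add(Mul(286, Pow(Mul(Add(-34537, -56599), Pow(Add(140436, -144030), -1)), -1)), Mul(430046, Pow(199567, -1))) = Add(Mul(286, Pow(Mul(-91136, Pow(-3594, -1)), -1)), Mul(430046, Rational(1, 199567))) = Add(Mul(286, Pow(Mul(-91136, Rational(-1, 3594)), -1)), Rational(430046, 199567)) = Add(Mul(286, Pow(Rational(45568, 1797), -1)), Rational(430046, 199567)) = Add(Mul(286, Rational(1797, 45568)), Rational(430046, 199567)) = Add(Rational(256971, 22784), Rational(430046, 199567)) = Rational(61081099621, 4546934528)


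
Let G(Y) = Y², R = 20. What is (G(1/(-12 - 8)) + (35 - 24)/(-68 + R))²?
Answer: 289/5625 ≈ 0.051378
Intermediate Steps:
(G(1/(-12 - 8)) + (35 - 24)/(-68 + R))² = ((1/(-12 - 8))² + (35 - 24)/(-68 + 20))² = ((1/(-20))² + 11/(-48))² = ((-1/20)² + 11*(-1/48))² = (1/400 - 11/48)² = (-17/75)² = 289/5625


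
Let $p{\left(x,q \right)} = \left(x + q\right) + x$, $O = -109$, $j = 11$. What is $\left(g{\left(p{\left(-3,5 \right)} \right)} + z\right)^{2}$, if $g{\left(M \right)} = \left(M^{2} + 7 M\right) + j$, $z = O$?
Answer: $10816$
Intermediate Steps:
$p{\left(x,q \right)} = q + 2 x$ ($p{\left(x,q \right)} = \left(q + x\right) + x = q + 2 x$)
$z = -109$
$g{\left(M \right)} = 11 + M^{2} + 7 M$ ($g{\left(M \right)} = \left(M^{2} + 7 M\right) + 11 = 11 + M^{2} + 7 M$)
$\left(g{\left(p{\left(-3,5 \right)} \right)} + z\right)^{2} = \left(\left(11 + \left(5 + 2 \left(-3\right)\right)^{2} + 7 \left(5 + 2 \left(-3\right)\right)\right) - 109\right)^{2} = \left(\left(11 + \left(5 - 6\right)^{2} + 7 \left(5 - 6\right)\right) - 109\right)^{2} = \left(\left(11 + \left(-1\right)^{2} + 7 \left(-1\right)\right) - 109\right)^{2} = \left(\left(11 + 1 - 7\right) - 109\right)^{2} = \left(5 - 109\right)^{2} = \left(-104\right)^{2} = 10816$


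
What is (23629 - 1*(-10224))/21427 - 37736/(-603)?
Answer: 828982631/12920481 ≈ 64.160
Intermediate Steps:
(23629 - 1*(-10224))/21427 - 37736/(-603) = (23629 + 10224)*(1/21427) - 37736*(-1/603) = 33853*(1/21427) + 37736/603 = 33853/21427 + 37736/603 = 828982631/12920481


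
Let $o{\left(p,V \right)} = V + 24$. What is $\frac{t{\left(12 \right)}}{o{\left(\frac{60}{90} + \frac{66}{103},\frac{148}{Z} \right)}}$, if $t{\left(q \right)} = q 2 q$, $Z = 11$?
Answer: $\frac{792}{103} \approx 7.6893$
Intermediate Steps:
$o{\left(p,V \right)} = 24 + V$
$t{\left(q \right)} = 2 q^{2}$ ($t{\left(q \right)} = 2 q q = 2 q^{2}$)
$\frac{t{\left(12 \right)}}{o{\left(\frac{60}{90} + \frac{66}{103},\frac{148}{Z} \right)}} = \frac{2 \cdot 12^{2}}{24 + \frac{148}{11}} = \frac{2 \cdot 144}{24 + 148 \cdot \frac{1}{11}} = \frac{288}{24 + \frac{148}{11}} = \frac{288}{\frac{412}{11}} = 288 \cdot \frac{11}{412} = \frac{792}{103}$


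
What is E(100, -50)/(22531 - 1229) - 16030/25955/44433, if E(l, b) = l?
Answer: 11498438044/2456671288653 ≈ 0.0046805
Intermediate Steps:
E(100, -50)/(22531 - 1229) - 16030/25955/44433 = 100/(22531 - 1229) - 16030/25955/44433 = 100/21302 - 16030*1/25955*(1/44433) = 100*(1/21302) - 3206/5191*1/44433 = 50/10651 - 3206/230651703 = 11498438044/2456671288653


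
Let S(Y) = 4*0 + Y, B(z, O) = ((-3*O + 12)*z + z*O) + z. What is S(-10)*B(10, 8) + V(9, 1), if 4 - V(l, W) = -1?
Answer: 305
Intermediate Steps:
B(z, O) = z + O*z + z*(12 - 3*O) (B(z, O) = ((12 - 3*O)*z + O*z) + z = (z*(12 - 3*O) + O*z) + z = (O*z + z*(12 - 3*O)) + z = z + O*z + z*(12 - 3*O))
V(l, W) = 5 (V(l, W) = 4 - 1*(-1) = 4 + 1 = 5)
S(Y) = Y (S(Y) = 0 + Y = Y)
S(-10)*B(10, 8) + V(9, 1) = -100*(13 - 2*8) + 5 = -100*(13 - 16) + 5 = -100*(-3) + 5 = -10*(-30) + 5 = 300 + 5 = 305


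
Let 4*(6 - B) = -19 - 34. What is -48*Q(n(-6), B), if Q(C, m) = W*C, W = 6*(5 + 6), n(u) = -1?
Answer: 3168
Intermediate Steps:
B = 77/4 (B = 6 - (-19 - 34)/4 = 6 - ¼*(-53) = 6 + 53/4 = 77/4 ≈ 19.250)
W = 66 (W = 6*11 = 66)
Q(C, m) = 66*C
-48*Q(n(-6), B) = -3168*(-1) = -48*(-66) = 3168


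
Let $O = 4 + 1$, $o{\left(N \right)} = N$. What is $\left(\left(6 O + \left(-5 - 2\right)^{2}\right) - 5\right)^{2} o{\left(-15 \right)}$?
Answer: $-82140$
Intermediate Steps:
$O = 5$
$\left(\left(6 O + \left(-5 - 2\right)^{2}\right) - 5\right)^{2} o{\left(-15 \right)} = \left(\left(6 \cdot 5 + \left(-5 - 2\right)^{2}\right) - 5\right)^{2} \left(-15\right) = \left(\left(30 + \left(-7\right)^{2}\right) - 5\right)^{2} \left(-15\right) = \left(\left(30 + 49\right) - 5\right)^{2} \left(-15\right) = \left(79 - 5\right)^{2} \left(-15\right) = 74^{2} \left(-15\right) = 5476 \left(-15\right) = -82140$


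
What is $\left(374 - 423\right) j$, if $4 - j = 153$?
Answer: $7301$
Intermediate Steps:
$j = -149$ ($j = 4 - 153 = -149$)
$\left(374 - 423\right) j = \left(374 - 423\right) \left(-149\right) = \left(-49\right) \left(-149\right) = 7301$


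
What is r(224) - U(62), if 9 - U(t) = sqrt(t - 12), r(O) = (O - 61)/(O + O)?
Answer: -3869/448 + 5*sqrt(2) ≈ -1.5651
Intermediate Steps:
r(O) = (-61 + O)/(2*O) (r(O) = (-61 + O)/((2*O)) = (-61 + O)*(1/(2*O)) = (-61 + O)/(2*O))
U(t) = 9 - sqrt(-12 + t) (U(t) = 9 - sqrt(t - 12) = 9 - sqrt(-12 + t))
r(224) - U(62) = (1/2)*(-61 + 224)/224 - (9 - sqrt(-12 + 62)) = (1/2)*(1/224)*163 - (9 - sqrt(50)) = 163/448 - (9 - 5*sqrt(2)) = 163/448 + (-9 + 5*sqrt(2)) = -3869/448 + 5*sqrt(2)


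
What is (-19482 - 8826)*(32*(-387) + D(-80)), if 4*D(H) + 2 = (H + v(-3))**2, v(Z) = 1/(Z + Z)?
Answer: 3661184513/12 ≈ 3.0510e+8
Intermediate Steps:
v(Z) = 1/(2*Z)
D(H) = -1/2 + (-1/6 + H)**2/4 (D(H) = -1/2 + (H + (1/2)/(-3))**2/4 = -1/2 + (H + (1/2)*(-1/3))**2/4 = -1/2 + (H - 1/6)**2/4 = -1/2 + (-1/6 + H)**2/4)
(-19482 - 8826)*(32*(-387) + D(-80)) = (-19482 - 8826)*(32*(-387) + (-1/2 + (-1 + 6*(-80))**2/144)) = -28308*(-12384 + (-1/2 + (-1 - 480)**2/144)) = -28308*(-12384 + (-1/2 + (1/144)*(-481)**2)) = -28308*(-12384 + (-1/2 + (1/144)*231361)) = -28308*(-12384 + (-1/2 + 231361/144)) = -28308*(-12384 + 231289/144) = -28308*(-1552007/144) = 3661184513/12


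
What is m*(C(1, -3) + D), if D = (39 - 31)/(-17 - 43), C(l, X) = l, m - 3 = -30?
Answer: -117/5 ≈ -23.400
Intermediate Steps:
m = -27 (m = 3 - 30 = -27)
D = -2/15 (D = 8/(-60) = 8*(-1/60) = -2/15 ≈ -0.13333)
m*(C(1, -3) + D) = -27*(1 - 2/15) = -27*13/15 = -117/5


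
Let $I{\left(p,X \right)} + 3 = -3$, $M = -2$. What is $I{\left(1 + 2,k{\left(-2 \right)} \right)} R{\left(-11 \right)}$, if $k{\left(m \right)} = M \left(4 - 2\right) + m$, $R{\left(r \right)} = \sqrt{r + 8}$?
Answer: $- 6 i \sqrt{3} \approx - 10.392 i$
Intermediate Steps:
$R{\left(r \right)} = \sqrt{8 + r}$
$k{\left(m \right)} = -4 + m$ ($k{\left(m \right)} = - 2 \left(4 - 2\right) + m = \left(-2\right) 2 + m = -4 + m$)
$I{\left(p,X \right)} = -6$ ($I{\left(p,X \right)} = -3 - 3 = -6$)
$I{\left(1 + 2,k{\left(-2 \right)} \right)} R{\left(-11 \right)} = - 6 \sqrt{8 - 11} = - 6 \sqrt{-3} = - 6 i \sqrt{3}$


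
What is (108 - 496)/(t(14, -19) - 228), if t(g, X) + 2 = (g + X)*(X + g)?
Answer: 388/205 ≈ 1.8927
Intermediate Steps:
t(g, X) = -2 + (X + g)² (t(g, X) = -2 + (g + X)*(X + g) = -2 + (X + g)*(X + g) = -2 + (X + g)²)
(108 - 496)/(t(14, -19) - 228) = (108 - 496)/((-2 + (-19 + 14)²) - 228) = -388/((-2 + (-5)²) - 228) = -388/((-2 + 25) - 228) = -388/(23 - 228) = -388/(-205) = -388*(-1/205) = 388/205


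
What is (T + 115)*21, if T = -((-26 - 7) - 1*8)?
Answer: 3276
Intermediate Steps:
T = 41 (T = -(-33 - 8) = -1*(-41) = 41)
(T + 115)*21 = (41 + 115)*21 = 156*21 = 3276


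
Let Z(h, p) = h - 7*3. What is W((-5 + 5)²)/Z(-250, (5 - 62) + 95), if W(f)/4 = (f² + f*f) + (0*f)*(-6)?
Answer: 0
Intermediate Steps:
Z(h, p) = -21 + h (Z(h, p) = h - 21 = -21 + h)
W(f) = 8*f² (W(f) = 4*((f² + f*f) + (0*f)*(-6)) = 4*((f² + f²) + 0*(-6)) = 4*(2*f² + 0) = 4*(2*f²) = 8*f²)
W((-5 + 5)²)/Z(-250, (5 - 62) + 95) = (8*((-5 + 5)²)²)/(-21 - 250) = (8*(0²)²)/(-271) = (8*0²)*(-1/271) = (8*0)*(-1/271) = 0*(-1/271) = 0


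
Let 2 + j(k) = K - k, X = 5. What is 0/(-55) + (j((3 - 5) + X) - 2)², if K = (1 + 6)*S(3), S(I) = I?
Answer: 196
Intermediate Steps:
K = 21 (K = (1 + 6)*3 = 7*3 = 21)
j(k) = 19 - k (j(k) = -2 + (21 - k) = 19 - k)
0/(-55) + (j((3 - 5) + X) - 2)² = 0/(-55) + ((19 - ((3 - 5) + 5)) - 2)² = -1/55*0 + ((19 - (-2 + 5)) - 2)² = 0 + ((19 - 1*3) - 2)² = 0 + ((19 - 3) - 2)² = 0 + (16 - 2)² = 0 + 14² = 0 + 196 = 196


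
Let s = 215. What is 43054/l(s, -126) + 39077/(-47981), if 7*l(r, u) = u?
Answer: -1033238680/431829 ≈ -2392.7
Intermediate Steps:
l(r, u) = u/7
43054/l(s, -126) + 39077/(-47981) = 43054/(((1/7)*(-126))) + 39077/(-47981) = 43054/(-18) + 39077*(-1/47981) = 43054*(-1/18) - 39077/47981 = -21527/9 - 39077/47981 = -1033238680/431829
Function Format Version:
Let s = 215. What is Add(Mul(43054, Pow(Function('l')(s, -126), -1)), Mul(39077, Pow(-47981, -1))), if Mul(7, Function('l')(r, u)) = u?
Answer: Rational(-1033238680, 431829) ≈ -2392.7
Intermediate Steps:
Function('l')(r, u) = Mul(Rational(1, 7), u)
Add(Mul(43054, Pow(Function('l')(s, -126), -1)), Mul(39077, Pow(-47981, -1))) = Add(Mul(43054, Pow(Mul(Rational(1, 7), -126), -1)), Mul(39077, Pow(-47981, -1))) = Add(Mul(43054, Pow(-18, -1)), Mul(39077, Rational(-1, 47981))) = Add(Mul(43054, Rational(-1, 18)), Rational(-39077, 47981)) = Add(Rational(-21527, 9), Rational(-39077, 47981)) = Rational(-1033238680, 431829)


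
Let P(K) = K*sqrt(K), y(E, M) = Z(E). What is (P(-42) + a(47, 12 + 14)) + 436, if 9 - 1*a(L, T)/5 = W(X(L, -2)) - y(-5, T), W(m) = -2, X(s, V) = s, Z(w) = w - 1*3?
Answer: 451 - 42*I*sqrt(42) ≈ 451.0 - 272.19*I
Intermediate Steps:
Z(w) = -3 + w (Z(w) = w - 3 = -3 + w)
y(E, M) = -3 + E
a(L, T) = 15 (a(L, T) = 45 - 5*(-2 - (-3 - 5)) = 45 - 5*(-2 - 1*(-8)) = 45 - 5*(-2 + 8) = 45 - 5*6 = 45 - 30 = 15)
P(K) = K**(3/2)
(P(-42) + a(47, 12 + 14)) + 436 = ((-42)**(3/2) + 15) + 436 = (-42*I*sqrt(42) + 15) + 436 = (15 - 42*I*sqrt(42)) + 436 = 451 - 42*I*sqrt(42)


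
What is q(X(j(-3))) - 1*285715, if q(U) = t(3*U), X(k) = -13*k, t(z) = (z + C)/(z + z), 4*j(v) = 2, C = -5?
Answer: -22285721/78 ≈ -2.8571e+5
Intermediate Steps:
j(v) = ½ (j(v) = (¼)*2 = ½)
t(z) = (-5 + z)/(2*z) (t(z) = (z - 5)/(z + z) = (-5 + z)/((2*z)) = (-5 + z)*(1/(2*z)) = (-5 + z)/(2*z))
q(U) = (-5 + 3*U)/(6*U) (q(U) = (-5 + 3*U)/(2*((3*U))) = (1/(3*U))*(-5 + 3*U)/2 = (-5 + 3*U)/(6*U))
q(X(j(-3))) - 1*285715 = (-5 + 3*(-13*½))/(6*((-13*½))) - 1*285715 = (-5 + 3*(-13/2))/(6*(-13/2)) - 285715 = (⅙)*(-2/13)*(-5 - 39/2) - 285715 = (⅙)*(-2/13)*(-49/2) - 285715 = 49/78 - 285715 = -22285721/78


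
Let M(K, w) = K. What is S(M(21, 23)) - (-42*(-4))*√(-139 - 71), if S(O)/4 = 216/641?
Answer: 864/641 - 168*I*√210 ≈ 1.3479 - 2434.6*I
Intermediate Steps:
S(O) = 864/641 (S(O) = 4*(216/641) = 864/641)
S(M(21, 23)) - (-42*(-4))*√(-139 - 71) = 864/641 - (-42*(-4))*√(-139 - 71) = 864/641 - 168*√(-210) = 864/641 - 168*I*√210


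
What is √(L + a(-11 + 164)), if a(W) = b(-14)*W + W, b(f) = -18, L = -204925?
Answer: I*√207526 ≈ 455.55*I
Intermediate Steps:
a(W) = -17*W (a(W) = -18*W + W = -17*W)
√(L + a(-11 + 164)) = √(-204925 - 17*(-11 + 164)) = √(-204925 - 17*153) = √(-204925 - 2601) = √(-207526) = I*√207526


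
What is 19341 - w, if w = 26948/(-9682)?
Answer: 93643255/4841 ≈ 19344.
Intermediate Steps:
w = -13474/4841 (w = 26948*(-1/9682) = -13474/4841 ≈ -2.7833)
19341 - w = 19341 - 1*(-13474/4841) = 19341 + 13474/4841 = 93643255/4841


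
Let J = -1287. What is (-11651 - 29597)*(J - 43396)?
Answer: 1843084384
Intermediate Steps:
(-11651 - 29597)*(J - 43396) = (-11651 - 29597)*(-1287 - 43396) = -41248*(-44683) = 1843084384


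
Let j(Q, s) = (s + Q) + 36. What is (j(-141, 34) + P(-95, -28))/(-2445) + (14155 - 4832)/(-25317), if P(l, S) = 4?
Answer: -7032832/20633355 ≈ -0.34085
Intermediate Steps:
j(Q, s) = 36 + Q + s (j(Q, s) = (Q + s) + 36 = 36 + Q + s)
(j(-141, 34) + P(-95, -28))/(-2445) + (14155 - 4832)/(-25317) = ((36 - 141 + 34) + 4)/(-2445) + (14155 - 4832)/(-25317) = (-71 + 4)*(-1/2445) + 9323*(-1/25317) = -67*(-1/2445) - 9323/25317 = 67/2445 - 9323/25317 = -7032832/20633355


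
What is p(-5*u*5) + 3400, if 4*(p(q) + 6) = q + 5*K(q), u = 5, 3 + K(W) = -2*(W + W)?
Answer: 3984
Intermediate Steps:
K(W) = -3 - 4*W (K(W) = -3 - 2*(W + W) = -3 - 4*W)
p(q) = -39/4 - 19*q/4 (p(q) = -6 + (q + 5*(-3 - 4*q))/4 = -6 + (q + (-15 - 20*q))/4 = -6 + (-15 - 19*q)/4 = -6 + (-15/4 - 19*q/4) = -39/4 - 19*q/4)
p(-5*u*5) + 3400 = (-39/4 - 19*(-5*5)*5/4) + 3400 = (-39/4 - (-475)*5/4) + 3400 = (-39/4 - 19/4*(-125)) + 3400 = (-39/4 + 2375/4) + 3400 = 584 + 3400 = 3984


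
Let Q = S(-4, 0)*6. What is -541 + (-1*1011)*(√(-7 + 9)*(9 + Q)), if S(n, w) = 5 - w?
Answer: -541 - 39429*√2 ≈ -56302.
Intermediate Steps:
Q = 30 (Q = (5 - 1*0)*6 = (5 + 0)*6 = 5*6 = 30)
-541 + (-1*1011)*(√(-7 + 9)*(9 + Q)) = -541 + (-1*1011)*(√(-7 + 9)*(9 + 30)) = -541 - 1011*√2*39 = -541 - 39429*√2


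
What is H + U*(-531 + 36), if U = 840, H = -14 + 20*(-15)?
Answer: -416114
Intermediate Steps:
H = -314 (H = -14 - 300 = -314)
H + U*(-531 + 36) = -314 + 840*(-531 + 36) = -314 + 840*(-495) = -314 - 415800 = -416114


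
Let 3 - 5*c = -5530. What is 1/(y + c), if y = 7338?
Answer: 5/42223 ≈ 0.00011842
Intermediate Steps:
c = 5533/5 (c = 3/5 - 1/5*(-5530) = 3/5 + 1106 = 5533/5 ≈ 1106.6)
1/(y + c) = 1/(7338 + 5533/5) = 1/(42223/5) = 5/42223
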